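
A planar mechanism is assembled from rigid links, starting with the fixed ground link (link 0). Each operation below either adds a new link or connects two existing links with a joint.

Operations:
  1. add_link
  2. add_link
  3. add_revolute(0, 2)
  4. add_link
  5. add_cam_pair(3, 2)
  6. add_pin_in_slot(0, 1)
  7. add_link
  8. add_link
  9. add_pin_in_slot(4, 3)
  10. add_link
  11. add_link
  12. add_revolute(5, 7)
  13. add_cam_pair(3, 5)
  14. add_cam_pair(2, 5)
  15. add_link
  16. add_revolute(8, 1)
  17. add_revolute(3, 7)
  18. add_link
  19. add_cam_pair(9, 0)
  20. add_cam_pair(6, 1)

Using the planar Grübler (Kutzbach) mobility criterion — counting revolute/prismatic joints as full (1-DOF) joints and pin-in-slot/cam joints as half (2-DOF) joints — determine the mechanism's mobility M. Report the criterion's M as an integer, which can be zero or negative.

(L,J1,J2)=(1,0,0); link0 fixed
link1: (2,0,0)
link2: (3,0,0)
R 0-2 [J1]: (3,1,0)
link3: (4,1,0)
C 3-2 [J2]: (4,1,1)
PS 0-1 [J2]: (4,1,2)
link4: (5,1,2)
link5: (6,1,2)
PS 4-3 [J2]: (6,1,3)
link6: (7,1,3)
link7: (8,1,3)
R 5-7 [J1]: (8,2,3)
C 3-5 [J2]: (8,2,4)
C 2-5 [J2]: (8,2,5)
link8: (9,2,5)
R 8-1 [J1]: (9,3,5)
R 3-7 [J1]: (9,4,5)
link9: (10,4,5)
C 9-0 [J2]: (10,4,6)
C 6-1 [J2]: (10,4,7)
Grübler: 3·9 − 2·4 − 7 = 12

M = 12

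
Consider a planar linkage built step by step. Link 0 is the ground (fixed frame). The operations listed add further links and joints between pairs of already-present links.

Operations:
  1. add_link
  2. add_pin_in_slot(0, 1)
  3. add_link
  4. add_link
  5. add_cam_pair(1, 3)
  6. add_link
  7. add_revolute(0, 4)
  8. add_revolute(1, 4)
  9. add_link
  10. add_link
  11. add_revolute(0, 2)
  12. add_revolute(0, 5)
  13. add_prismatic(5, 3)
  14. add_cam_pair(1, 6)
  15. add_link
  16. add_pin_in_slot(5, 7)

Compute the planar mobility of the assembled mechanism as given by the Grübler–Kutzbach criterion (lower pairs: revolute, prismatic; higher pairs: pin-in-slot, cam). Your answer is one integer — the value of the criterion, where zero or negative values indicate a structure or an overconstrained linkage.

[1;0;0] (link 0 is ground)
L+ [2;0;0]
PS(0,1)∈J2 [2;0;1]
L+ [3;0;1]
L+ [4;0;1]
C(1,3)∈J2 [4;0;2]
L+ [5;0;2]
R(0,4)∈J1 [5;1;2]
R(1,4)∈J1 [5;2;2]
L+ [6;2;2]
L+ [7;2;2]
R(0,2)∈J1 [7;3;2]
R(0,5)∈J1 [7;4;2]
P(5,3)∈J1 [7;5;2]
C(1,6)∈J2 [7;5;3]
L+ [8;5;3]
PS(5,7)∈J2 [8;5;4]
mobility = 21 − 10 − 4 = 7

M = 7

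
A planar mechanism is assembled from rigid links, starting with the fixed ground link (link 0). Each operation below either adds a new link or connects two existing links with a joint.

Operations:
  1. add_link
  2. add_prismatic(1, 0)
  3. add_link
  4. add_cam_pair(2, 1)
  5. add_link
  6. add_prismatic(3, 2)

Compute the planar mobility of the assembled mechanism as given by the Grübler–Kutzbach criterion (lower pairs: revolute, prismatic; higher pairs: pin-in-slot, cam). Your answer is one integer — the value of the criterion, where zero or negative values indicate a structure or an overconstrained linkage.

M = 4

L=1 J1=0 J2=0
add link → L=2 J1=0 J2=0
P@1,0 dof=1 J1 → L=2 J1=1 J2=0
add link → L=3 J1=1 J2=0
C@2,1 dof=2 J2 → L=3 J1=1 J2=1
add link → L=4 J1=1 J2=1
P@3,2 dof=1 J1 → L=4 J1=2 J2=1
M=3(L−1)−2J1−J2=3·3−2·2−1=4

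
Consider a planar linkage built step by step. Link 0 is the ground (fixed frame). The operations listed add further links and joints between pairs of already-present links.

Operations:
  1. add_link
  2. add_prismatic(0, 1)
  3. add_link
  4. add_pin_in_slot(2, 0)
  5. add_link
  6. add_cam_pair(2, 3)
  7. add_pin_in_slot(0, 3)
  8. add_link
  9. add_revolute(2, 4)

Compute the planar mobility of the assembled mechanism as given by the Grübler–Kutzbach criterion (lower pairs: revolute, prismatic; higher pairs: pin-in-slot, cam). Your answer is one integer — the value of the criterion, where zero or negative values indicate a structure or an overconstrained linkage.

(L,J1,J2)=(1,0,0); link0 fixed
link1: (2,0,0)
P 0-1 [J1]: (2,1,0)
link2: (3,1,0)
PS 2-0 [J2]: (3,1,1)
link3: (4,1,1)
C 2-3 [J2]: (4,1,2)
PS 0-3 [J2]: (4,1,3)
link4: (5,1,3)
R 2-4 [J1]: (5,2,3)
Grübler: 3·4 − 2·2 − 3 = 5

M = 5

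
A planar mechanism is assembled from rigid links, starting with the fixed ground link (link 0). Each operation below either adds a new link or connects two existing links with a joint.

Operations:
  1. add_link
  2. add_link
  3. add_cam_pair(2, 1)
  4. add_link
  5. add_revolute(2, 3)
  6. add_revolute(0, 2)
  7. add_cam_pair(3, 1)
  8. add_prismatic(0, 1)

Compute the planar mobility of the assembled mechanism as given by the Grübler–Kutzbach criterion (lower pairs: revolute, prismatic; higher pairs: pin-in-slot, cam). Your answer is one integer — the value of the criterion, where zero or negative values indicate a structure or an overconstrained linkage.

M = 1

link 0 = ground. State L|J1|J2 = 1|0|0
+link1  2|0|0
+link2  3|0|0
C(2,1) f=2→J2  3|0|1
+link3  4|0|1
R(2,3) f=1→J1  4|1|1
R(0,2) f=1→J1  4|2|1
C(3,1) f=2→J2  4|2|2
P(0,1) f=1→J1  4|3|2
M = 3(4−1)−2·3−2 = 9−6−2 = 1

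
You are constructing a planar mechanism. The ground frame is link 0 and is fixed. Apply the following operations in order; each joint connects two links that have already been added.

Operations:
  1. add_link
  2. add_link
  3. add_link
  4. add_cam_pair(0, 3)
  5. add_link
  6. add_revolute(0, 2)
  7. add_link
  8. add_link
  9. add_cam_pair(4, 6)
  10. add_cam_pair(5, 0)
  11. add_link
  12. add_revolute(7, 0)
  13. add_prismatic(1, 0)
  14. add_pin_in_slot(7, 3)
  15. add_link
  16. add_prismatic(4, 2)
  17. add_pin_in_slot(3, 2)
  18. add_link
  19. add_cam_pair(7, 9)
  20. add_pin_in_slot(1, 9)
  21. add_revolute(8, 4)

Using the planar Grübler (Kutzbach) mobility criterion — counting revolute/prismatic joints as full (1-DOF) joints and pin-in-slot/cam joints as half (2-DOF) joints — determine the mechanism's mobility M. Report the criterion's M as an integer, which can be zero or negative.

M = 10

[1;0;0] (link 0 is ground)
L+ [2;0;0]
L+ [3;0;0]
L+ [4;0;0]
C(0,3)∈J2 [4;0;1]
L+ [5;0;1]
R(0,2)∈J1 [5;1;1]
L+ [6;1;1]
L+ [7;1;1]
C(4,6)∈J2 [7;1;2]
C(5,0)∈J2 [7;1;3]
L+ [8;1;3]
R(7,0)∈J1 [8;2;3]
P(1,0)∈J1 [8;3;3]
PS(7,3)∈J2 [8;3;4]
L+ [9;3;4]
P(4,2)∈J1 [9;4;4]
PS(3,2)∈J2 [9;4;5]
L+ [10;4;5]
C(7,9)∈J2 [10;4;6]
PS(1,9)∈J2 [10;4;7]
R(8,4)∈J1 [10;5;7]
mobility = 27 − 10 − 7 = 10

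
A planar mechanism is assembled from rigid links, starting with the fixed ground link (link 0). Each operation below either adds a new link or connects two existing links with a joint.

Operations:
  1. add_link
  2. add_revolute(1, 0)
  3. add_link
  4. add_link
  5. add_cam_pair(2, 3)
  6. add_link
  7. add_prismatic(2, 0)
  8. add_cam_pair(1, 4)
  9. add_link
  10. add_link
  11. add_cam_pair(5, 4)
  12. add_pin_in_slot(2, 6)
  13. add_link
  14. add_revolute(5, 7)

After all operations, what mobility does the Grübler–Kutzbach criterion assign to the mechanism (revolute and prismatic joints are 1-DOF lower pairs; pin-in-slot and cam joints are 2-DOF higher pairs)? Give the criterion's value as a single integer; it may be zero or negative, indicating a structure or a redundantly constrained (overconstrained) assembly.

L=1 J1=0 J2=0
add link → L=2 J1=0 J2=0
R@1,0 dof=1 J1 → L=2 J1=1 J2=0
add link → L=3 J1=1 J2=0
add link → L=4 J1=1 J2=0
C@2,3 dof=2 J2 → L=4 J1=1 J2=1
add link → L=5 J1=1 J2=1
P@2,0 dof=1 J1 → L=5 J1=2 J2=1
C@1,4 dof=2 J2 → L=5 J1=2 J2=2
add link → L=6 J1=2 J2=2
add link → L=7 J1=2 J2=2
C@5,4 dof=2 J2 → L=7 J1=2 J2=3
PS@2,6 dof=2 J2 → L=7 J1=2 J2=4
add link → L=8 J1=2 J2=4
R@5,7 dof=1 J1 → L=8 J1=3 J2=4
M=3(L−1)−2J1−J2=3·7−2·3−4=11

M = 11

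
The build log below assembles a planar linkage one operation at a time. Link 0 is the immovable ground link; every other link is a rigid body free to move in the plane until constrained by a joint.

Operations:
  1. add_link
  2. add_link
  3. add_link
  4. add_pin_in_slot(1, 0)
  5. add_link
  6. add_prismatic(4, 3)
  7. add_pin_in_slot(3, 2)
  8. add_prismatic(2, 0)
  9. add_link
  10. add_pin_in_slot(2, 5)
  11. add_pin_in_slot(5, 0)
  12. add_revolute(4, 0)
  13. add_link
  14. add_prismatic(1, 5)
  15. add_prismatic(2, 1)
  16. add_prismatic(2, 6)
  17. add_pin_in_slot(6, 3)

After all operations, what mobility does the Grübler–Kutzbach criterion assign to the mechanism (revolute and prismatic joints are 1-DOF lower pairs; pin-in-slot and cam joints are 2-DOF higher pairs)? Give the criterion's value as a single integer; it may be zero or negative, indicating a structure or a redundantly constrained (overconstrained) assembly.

L=1 J1=0 J2=0
add link → L=2 J1=0 J2=0
add link → L=3 J1=0 J2=0
add link → L=4 J1=0 J2=0
PS@1,0 dof=2 J2 → L=4 J1=0 J2=1
add link → L=5 J1=0 J2=1
P@4,3 dof=1 J1 → L=5 J1=1 J2=1
PS@3,2 dof=2 J2 → L=5 J1=1 J2=2
P@2,0 dof=1 J1 → L=5 J1=2 J2=2
add link → L=6 J1=2 J2=2
PS@2,5 dof=2 J2 → L=6 J1=2 J2=3
PS@5,0 dof=2 J2 → L=6 J1=2 J2=4
R@4,0 dof=1 J1 → L=6 J1=3 J2=4
add link → L=7 J1=3 J2=4
P@1,5 dof=1 J1 → L=7 J1=4 J2=4
P@2,1 dof=1 J1 → L=7 J1=5 J2=4
P@2,6 dof=1 J1 → L=7 J1=6 J2=4
PS@6,3 dof=2 J2 → L=7 J1=6 J2=5
M=3(L−1)−2J1−J2=3·6−2·6−5=1

M = 1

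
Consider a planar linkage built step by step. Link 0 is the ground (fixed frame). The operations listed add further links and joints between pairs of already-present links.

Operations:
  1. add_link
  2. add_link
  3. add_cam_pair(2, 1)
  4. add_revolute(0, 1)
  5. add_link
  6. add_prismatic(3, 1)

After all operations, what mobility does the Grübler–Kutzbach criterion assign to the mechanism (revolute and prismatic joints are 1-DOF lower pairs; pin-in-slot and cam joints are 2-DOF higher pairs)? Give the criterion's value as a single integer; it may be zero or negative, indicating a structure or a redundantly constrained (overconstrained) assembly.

ground; <1,0,0>
#1 <2,0,0>
#2 <3,0,0>
C:2↔1 J2 <3,0,1>
R:0↔1 J1 <3,1,1>
#3 <4,1,1>
P:3↔1 J1 <4,2,1>
3×3 − 2×2 − 1×1 = 4

M = 4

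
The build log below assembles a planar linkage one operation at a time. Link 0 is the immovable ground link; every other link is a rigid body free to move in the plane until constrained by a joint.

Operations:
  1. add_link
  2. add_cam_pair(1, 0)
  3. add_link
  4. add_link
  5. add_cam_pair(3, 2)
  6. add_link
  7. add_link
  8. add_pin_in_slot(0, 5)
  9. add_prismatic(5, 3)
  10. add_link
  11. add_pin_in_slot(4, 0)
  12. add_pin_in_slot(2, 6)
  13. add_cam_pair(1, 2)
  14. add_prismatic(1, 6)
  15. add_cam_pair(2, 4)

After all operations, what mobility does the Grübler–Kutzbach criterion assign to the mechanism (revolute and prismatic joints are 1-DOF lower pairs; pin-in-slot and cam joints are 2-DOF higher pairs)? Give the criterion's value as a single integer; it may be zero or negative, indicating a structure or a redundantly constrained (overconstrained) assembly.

L=1 J1=0 J2=0
add link → L=2 J1=0 J2=0
C@1,0 dof=2 J2 → L=2 J1=0 J2=1
add link → L=3 J1=0 J2=1
add link → L=4 J1=0 J2=1
C@3,2 dof=2 J2 → L=4 J1=0 J2=2
add link → L=5 J1=0 J2=2
add link → L=6 J1=0 J2=2
PS@0,5 dof=2 J2 → L=6 J1=0 J2=3
P@5,3 dof=1 J1 → L=6 J1=1 J2=3
add link → L=7 J1=1 J2=3
PS@4,0 dof=2 J2 → L=7 J1=1 J2=4
PS@2,6 dof=2 J2 → L=7 J1=1 J2=5
C@1,2 dof=2 J2 → L=7 J1=1 J2=6
P@1,6 dof=1 J1 → L=7 J1=2 J2=6
C@2,4 dof=2 J2 → L=7 J1=2 J2=7
M=3(L−1)−2J1−J2=3·6−2·2−7=7

M = 7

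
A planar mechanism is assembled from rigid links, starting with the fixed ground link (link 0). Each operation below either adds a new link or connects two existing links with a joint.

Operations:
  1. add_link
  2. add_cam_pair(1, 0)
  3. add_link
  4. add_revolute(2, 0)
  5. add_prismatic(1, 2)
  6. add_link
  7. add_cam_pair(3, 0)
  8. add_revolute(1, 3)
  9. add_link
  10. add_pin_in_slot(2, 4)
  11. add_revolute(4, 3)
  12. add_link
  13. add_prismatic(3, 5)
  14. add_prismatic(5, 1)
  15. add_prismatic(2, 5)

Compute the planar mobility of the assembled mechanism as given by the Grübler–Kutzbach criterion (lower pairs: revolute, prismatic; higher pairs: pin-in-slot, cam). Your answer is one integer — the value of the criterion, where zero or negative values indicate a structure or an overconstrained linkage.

M = -2

L=1 J1=0 J2=0
add link → L=2 J1=0 J2=0
C@1,0 dof=2 J2 → L=2 J1=0 J2=1
add link → L=3 J1=0 J2=1
R@2,0 dof=1 J1 → L=3 J1=1 J2=1
P@1,2 dof=1 J1 → L=3 J1=2 J2=1
add link → L=4 J1=2 J2=1
C@3,0 dof=2 J2 → L=4 J1=2 J2=2
R@1,3 dof=1 J1 → L=4 J1=3 J2=2
add link → L=5 J1=3 J2=2
PS@2,4 dof=2 J2 → L=5 J1=3 J2=3
R@4,3 dof=1 J1 → L=5 J1=4 J2=3
add link → L=6 J1=4 J2=3
P@3,5 dof=1 J1 → L=6 J1=5 J2=3
P@5,1 dof=1 J1 → L=6 J1=6 J2=3
P@2,5 dof=1 J1 → L=6 J1=7 J2=3
M=3(L−1)−2J1−J2=3·5−2·7−3=-2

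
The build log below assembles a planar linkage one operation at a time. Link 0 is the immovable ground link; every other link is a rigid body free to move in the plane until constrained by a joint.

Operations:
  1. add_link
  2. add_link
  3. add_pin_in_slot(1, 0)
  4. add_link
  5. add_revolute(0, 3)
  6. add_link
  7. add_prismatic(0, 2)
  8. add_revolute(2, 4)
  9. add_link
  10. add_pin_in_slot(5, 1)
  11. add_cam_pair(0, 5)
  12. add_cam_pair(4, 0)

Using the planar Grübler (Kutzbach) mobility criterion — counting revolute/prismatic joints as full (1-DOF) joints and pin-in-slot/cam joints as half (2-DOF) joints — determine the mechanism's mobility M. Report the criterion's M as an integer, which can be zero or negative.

L=1 J1=0 J2=0
add link → L=2 J1=0 J2=0
add link → L=3 J1=0 J2=0
PS@1,0 dof=2 J2 → L=3 J1=0 J2=1
add link → L=4 J1=0 J2=1
R@0,3 dof=1 J1 → L=4 J1=1 J2=1
add link → L=5 J1=1 J2=1
P@0,2 dof=1 J1 → L=5 J1=2 J2=1
R@2,4 dof=1 J1 → L=5 J1=3 J2=1
add link → L=6 J1=3 J2=1
PS@5,1 dof=2 J2 → L=6 J1=3 J2=2
C@0,5 dof=2 J2 → L=6 J1=3 J2=3
C@4,0 dof=2 J2 → L=6 J1=3 J2=4
M=3(L−1)−2J1−J2=3·5−2·3−4=5

M = 5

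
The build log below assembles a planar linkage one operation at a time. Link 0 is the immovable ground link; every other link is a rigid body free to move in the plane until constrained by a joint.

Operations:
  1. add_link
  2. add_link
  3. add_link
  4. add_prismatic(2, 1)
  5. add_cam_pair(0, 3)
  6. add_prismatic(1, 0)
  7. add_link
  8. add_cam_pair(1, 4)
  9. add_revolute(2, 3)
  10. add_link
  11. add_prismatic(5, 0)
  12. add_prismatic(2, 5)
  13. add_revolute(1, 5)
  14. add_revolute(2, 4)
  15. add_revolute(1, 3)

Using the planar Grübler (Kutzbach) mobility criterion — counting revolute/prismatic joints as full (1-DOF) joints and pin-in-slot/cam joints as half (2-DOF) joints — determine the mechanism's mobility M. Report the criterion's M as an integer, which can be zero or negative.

M = -3

ground; <1,0,0>
#1 <2,0,0>
#2 <3,0,0>
#3 <4,0,0>
P:2↔1 J1 <4,1,0>
C:0↔3 J2 <4,1,1>
P:1↔0 J1 <4,2,1>
#4 <5,2,1>
C:1↔4 J2 <5,2,2>
R:2↔3 J1 <5,3,2>
#5 <6,3,2>
P:5↔0 J1 <6,4,2>
P:2↔5 J1 <6,5,2>
R:1↔5 J1 <6,6,2>
R:2↔4 J1 <6,7,2>
R:1↔3 J1 <6,8,2>
3×5 − 2×8 − 1×2 = -3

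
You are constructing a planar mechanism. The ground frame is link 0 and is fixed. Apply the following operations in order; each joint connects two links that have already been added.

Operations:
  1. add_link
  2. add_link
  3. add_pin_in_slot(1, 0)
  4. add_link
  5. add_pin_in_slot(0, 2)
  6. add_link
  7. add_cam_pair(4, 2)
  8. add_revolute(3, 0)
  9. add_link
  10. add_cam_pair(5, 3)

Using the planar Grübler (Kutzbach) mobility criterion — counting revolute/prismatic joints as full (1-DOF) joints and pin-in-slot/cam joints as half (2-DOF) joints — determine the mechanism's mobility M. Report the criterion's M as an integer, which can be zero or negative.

M = 9

(L,J1,J2)=(1,0,0); link0 fixed
link1: (2,0,0)
link2: (3,0,0)
PS 1-0 [J2]: (3,0,1)
link3: (4,0,1)
PS 0-2 [J2]: (4,0,2)
link4: (5,0,2)
C 4-2 [J2]: (5,0,3)
R 3-0 [J1]: (5,1,3)
link5: (6,1,3)
C 5-3 [J2]: (6,1,4)
Grübler: 3·5 − 2·1 − 4 = 9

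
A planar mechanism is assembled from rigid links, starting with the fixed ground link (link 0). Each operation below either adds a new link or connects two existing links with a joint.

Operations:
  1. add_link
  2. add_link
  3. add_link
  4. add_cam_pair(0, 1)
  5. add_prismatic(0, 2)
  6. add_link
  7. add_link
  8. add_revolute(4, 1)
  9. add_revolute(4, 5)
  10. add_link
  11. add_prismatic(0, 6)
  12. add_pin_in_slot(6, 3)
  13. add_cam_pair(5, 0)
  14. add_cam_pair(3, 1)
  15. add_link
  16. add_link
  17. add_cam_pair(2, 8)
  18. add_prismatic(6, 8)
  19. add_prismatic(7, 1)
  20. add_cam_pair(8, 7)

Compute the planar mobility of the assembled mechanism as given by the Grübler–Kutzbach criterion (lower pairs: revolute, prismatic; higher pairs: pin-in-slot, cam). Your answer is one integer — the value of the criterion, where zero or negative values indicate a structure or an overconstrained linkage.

M = 6

(L,J1,J2)=(1,0,0); link0 fixed
link1: (2,0,0)
link2: (3,0,0)
link3: (4,0,0)
C 0-1 [J2]: (4,0,1)
P 0-2 [J1]: (4,1,1)
link4: (5,1,1)
link5: (6,1,1)
R 4-1 [J1]: (6,2,1)
R 4-5 [J1]: (6,3,1)
link6: (7,3,1)
P 0-6 [J1]: (7,4,1)
PS 6-3 [J2]: (7,4,2)
C 5-0 [J2]: (7,4,3)
C 3-1 [J2]: (7,4,4)
link7: (8,4,4)
link8: (9,4,4)
C 2-8 [J2]: (9,4,5)
P 6-8 [J1]: (9,5,5)
P 7-1 [J1]: (9,6,5)
C 8-7 [J2]: (9,6,6)
Grübler: 3·8 − 2·6 − 6 = 6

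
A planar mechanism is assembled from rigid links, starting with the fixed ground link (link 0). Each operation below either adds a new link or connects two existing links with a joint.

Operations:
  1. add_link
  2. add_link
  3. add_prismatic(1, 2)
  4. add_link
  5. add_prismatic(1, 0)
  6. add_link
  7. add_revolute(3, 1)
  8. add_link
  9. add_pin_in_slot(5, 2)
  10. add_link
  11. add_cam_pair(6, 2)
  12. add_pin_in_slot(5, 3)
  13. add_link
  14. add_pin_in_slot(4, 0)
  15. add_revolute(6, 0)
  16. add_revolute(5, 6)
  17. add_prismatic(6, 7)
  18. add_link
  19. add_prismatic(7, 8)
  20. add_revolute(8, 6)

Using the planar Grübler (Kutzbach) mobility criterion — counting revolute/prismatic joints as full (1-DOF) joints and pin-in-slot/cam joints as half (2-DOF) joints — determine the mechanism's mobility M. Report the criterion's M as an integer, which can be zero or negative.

link 0 = ground. State L|J1|J2 = 1|0|0
+link1  2|0|0
+link2  3|0|0
P(1,2) f=1→J1  3|1|0
+link3  4|1|0
P(1,0) f=1→J1  4|2|0
+link4  5|2|0
R(3,1) f=1→J1  5|3|0
+link5  6|3|0
PS(5,2) f=2→J2  6|3|1
+link6  7|3|1
C(6,2) f=2→J2  7|3|2
PS(5,3) f=2→J2  7|3|3
+link7  8|3|3
PS(4,0) f=2→J2  8|3|4
R(6,0) f=1→J1  8|4|4
R(5,6) f=1→J1  8|5|4
P(6,7) f=1→J1  8|6|4
+link8  9|6|4
P(7,8) f=1→J1  9|7|4
R(8,6) f=1→J1  9|8|4
M = 3(9−1)−2·8−4 = 24−16−4 = 4

M = 4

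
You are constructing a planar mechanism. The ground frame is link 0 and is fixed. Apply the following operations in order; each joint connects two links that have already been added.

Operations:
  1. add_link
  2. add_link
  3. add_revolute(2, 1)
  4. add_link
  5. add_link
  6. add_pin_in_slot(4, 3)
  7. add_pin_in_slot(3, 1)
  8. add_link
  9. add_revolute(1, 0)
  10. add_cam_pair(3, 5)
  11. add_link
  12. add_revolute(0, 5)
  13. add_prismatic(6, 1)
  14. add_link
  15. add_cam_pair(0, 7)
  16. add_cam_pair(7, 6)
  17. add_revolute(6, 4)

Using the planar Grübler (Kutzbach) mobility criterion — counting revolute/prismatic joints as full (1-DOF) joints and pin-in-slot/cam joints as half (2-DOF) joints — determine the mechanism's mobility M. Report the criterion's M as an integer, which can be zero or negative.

ground; <1,0,0>
#1 <2,0,0>
#2 <3,0,0>
R:2↔1 J1 <3,1,0>
#3 <4,1,0>
#4 <5,1,0>
PS:4↔3 J2 <5,1,1>
PS:3↔1 J2 <5,1,2>
#5 <6,1,2>
R:1↔0 J1 <6,2,2>
C:3↔5 J2 <6,2,3>
#6 <7,2,3>
R:0↔5 J1 <7,3,3>
P:6↔1 J1 <7,4,3>
#7 <8,4,3>
C:0↔7 J2 <8,4,4>
C:7↔6 J2 <8,4,5>
R:6↔4 J1 <8,5,5>
3×7 − 2×5 − 1×5 = 6

M = 6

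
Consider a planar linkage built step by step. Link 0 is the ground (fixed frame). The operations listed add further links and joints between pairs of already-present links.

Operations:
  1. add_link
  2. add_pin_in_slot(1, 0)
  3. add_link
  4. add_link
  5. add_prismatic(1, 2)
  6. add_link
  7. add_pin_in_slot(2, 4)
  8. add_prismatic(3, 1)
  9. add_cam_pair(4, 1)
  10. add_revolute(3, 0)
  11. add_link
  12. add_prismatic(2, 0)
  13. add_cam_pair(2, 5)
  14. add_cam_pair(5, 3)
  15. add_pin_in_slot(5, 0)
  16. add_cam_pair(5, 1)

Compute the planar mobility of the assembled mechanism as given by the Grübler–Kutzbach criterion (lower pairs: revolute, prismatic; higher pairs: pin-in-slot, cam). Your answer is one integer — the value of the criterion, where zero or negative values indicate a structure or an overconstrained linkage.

M = 0

(L,J1,J2)=(1,0,0); link0 fixed
link1: (2,0,0)
PS 1-0 [J2]: (2,0,1)
link2: (3,0,1)
link3: (4,0,1)
P 1-2 [J1]: (4,1,1)
link4: (5,1,1)
PS 2-4 [J2]: (5,1,2)
P 3-1 [J1]: (5,2,2)
C 4-1 [J2]: (5,2,3)
R 3-0 [J1]: (5,3,3)
link5: (6,3,3)
P 2-0 [J1]: (6,4,3)
C 2-5 [J2]: (6,4,4)
C 5-3 [J2]: (6,4,5)
PS 5-0 [J2]: (6,4,6)
C 5-1 [J2]: (6,4,7)
Grübler: 3·5 − 2·4 − 7 = 0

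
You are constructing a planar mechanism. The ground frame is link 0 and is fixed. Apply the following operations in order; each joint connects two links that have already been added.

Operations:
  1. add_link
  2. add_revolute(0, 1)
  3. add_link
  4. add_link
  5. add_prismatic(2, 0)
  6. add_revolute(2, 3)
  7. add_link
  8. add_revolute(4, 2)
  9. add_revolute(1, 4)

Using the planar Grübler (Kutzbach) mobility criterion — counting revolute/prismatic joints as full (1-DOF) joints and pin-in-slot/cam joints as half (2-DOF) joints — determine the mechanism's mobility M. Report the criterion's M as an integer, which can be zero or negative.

M = 2

L=1 J1=0 J2=0
add link → L=2 J1=0 J2=0
R@0,1 dof=1 J1 → L=2 J1=1 J2=0
add link → L=3 J1=1 J2=0
add link → L=4 J1=1 J2=0
P@2,0 dof=1 J1 → L=4 J1=2 J2=0
R@2,3 dof=1 J1 → L=4 J1=3 J2=0
add link → L=5 J1=3 J2=0
R@4,2 dof=1 J1 → L=5 J1=4 J2=0
R@1,4 dof=1 J1 → L=5 J1=5 J2=0
M=3(L−1)−2J1−J2=3·4−2·5−0=2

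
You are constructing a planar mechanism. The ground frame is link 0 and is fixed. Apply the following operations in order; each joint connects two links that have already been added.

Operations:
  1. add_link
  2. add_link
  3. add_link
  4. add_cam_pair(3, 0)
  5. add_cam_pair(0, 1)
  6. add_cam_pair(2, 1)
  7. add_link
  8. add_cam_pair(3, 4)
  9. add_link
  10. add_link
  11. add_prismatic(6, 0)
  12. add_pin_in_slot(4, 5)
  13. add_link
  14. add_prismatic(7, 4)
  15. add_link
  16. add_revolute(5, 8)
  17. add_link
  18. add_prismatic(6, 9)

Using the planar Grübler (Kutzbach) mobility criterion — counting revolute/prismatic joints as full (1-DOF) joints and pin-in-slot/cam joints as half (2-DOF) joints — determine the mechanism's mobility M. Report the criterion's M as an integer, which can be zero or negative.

[1;0;0] (link 0 is ground)
L+ [2;0;0]
L+ [3;0;0]
L+ [4;0;0]
C(3,0)∈J2 [4;0;1]
C(0,1)∈J2 [4;0;2]
C(2,1)∈J2 [4;0;3]
L+ [5;0;3]
C(3,4)∈J2 [5;0;4]
L+ [6;0;4]
L+ [7;0;4]
P(6,0)∈J1 [7;1;4]
PS(4,5)∈J2 [7;1;5]
L+ [8;1;5]
P(7,4)∈J1 [8;2;5]
L+ [9;2;5]
R(5,8)∈J1 [9;3;5]
L+ [10;3;5]
P(6,9)∈J1 [10;4;5]
mobility = 27 − 8 − 5 = 14

M = 14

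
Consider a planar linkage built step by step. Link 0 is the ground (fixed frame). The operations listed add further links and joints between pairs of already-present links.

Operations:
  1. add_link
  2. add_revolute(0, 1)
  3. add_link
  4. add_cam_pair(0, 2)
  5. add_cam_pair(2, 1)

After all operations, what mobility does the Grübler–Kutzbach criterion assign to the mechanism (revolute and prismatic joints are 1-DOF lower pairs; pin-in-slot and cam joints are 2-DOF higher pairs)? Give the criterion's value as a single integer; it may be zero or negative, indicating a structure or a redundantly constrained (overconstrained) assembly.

M = 2

[1;0;0] (link 0 is ground)
L+ [2;0;0]
R(0,1)∈J1 [2;1;0]
L+ [3;1;0]
C(0,2)∈J2 [3;1;1]
C(2,1)∈J2 [3;1;2]
mobility = 6 − 2 − 2 = 2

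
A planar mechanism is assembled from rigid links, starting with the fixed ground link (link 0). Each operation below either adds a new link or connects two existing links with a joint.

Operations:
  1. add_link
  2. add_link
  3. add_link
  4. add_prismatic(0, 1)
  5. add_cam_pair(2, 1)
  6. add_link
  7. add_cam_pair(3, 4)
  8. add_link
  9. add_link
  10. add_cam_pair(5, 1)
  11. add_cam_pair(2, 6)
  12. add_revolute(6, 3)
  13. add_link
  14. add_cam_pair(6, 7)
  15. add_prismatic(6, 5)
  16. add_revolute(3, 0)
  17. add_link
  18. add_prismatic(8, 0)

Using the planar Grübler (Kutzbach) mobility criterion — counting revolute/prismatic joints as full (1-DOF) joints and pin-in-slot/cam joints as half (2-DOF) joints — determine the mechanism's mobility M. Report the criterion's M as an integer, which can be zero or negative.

(L,J1,J2)=(1,0,0); link0 fixed
link1: (2,0,0)
link2: (3,0,0)
link3: (4,0,0)
P 0-1 [J1]: (4,1,0)
C 2-1 [J2]: (4,1,1)
link4: (5,1,1)
C 3-4 [J2]: (5,1,2)
link5: (6,1,2)
link6: (7,1,2)
C 5-1 [J2]: (7,1,3)
C 2-6 [J2]: (7,1,4)
R 6-3 [J1]: (7,2,4)
link7: (8,2,4)
C 6-7 [J2]: (8,2,5)
P 6-5 [J1]: (8,3,5)
R 3-0 [J1]: (8,4,5)
link8: (9,4,5)
P 8-0 [J1]: (9,5,5)
Grübler: 3·8 − 2·5 − 5 = 9

M = 9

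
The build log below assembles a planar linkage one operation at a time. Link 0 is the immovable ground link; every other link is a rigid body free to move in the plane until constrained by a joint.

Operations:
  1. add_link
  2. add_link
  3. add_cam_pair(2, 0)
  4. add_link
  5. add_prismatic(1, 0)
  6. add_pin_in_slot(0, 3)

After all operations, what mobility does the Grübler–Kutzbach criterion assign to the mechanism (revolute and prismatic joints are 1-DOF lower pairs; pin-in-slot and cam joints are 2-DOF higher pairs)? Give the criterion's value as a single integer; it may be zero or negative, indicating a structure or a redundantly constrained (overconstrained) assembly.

M = 5

link 0 = ground. State L|J1|J2 = 1|0|0
+link1  2|0|0
+link2  3|0|0
C(2,0) f=2→J2  3|0|1
+link3  4|0|1
P(1,0) f=1→J1  4|1|1
PS(0,3) f=2→J2  4|1|2
M = 3(4−1)−2·1−2 = 9−2−2 = 5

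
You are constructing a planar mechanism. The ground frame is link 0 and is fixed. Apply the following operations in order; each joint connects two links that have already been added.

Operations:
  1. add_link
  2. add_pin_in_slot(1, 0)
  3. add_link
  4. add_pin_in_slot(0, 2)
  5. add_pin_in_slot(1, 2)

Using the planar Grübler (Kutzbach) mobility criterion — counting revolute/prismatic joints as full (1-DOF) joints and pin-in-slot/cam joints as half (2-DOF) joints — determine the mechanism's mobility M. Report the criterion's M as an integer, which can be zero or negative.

ground; <1,0,0>
#1 <2,0,0>
PS:1↔0 J2 <2,0,1>
#2 <3,0,1>
PS:0↔2 J2 <3,0,2>
PS:1↔2 J2 <3,0,3>
3×2 − 2×0 − 1×3 = 3

M = 3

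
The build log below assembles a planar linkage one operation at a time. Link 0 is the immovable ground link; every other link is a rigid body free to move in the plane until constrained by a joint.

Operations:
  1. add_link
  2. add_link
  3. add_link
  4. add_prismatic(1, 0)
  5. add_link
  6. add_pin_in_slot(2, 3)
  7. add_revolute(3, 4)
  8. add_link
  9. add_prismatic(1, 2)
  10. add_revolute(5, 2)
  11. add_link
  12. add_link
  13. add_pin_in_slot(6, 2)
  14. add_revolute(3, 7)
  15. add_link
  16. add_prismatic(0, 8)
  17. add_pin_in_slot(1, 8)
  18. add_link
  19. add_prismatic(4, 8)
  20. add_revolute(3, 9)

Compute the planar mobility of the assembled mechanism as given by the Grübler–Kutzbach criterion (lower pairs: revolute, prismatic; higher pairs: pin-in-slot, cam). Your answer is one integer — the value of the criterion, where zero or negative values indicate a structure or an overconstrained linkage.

L=1 J1=0 J2=0
add link → L=2 J1=0 J2=0
add link → L=3 J1=0 J2=0
add link → L=4 J1=0 J2=0
P@1,0 dof=1 J1 → L=4 J1=1 J2=0
add link → L=5 J1=1 J2=0
PS@2,3 dof=2 J2 → L=5 J1=1 J2=1
R@3,4 dof=1 J1 → L=5 J1=2 J2=1
add link → L=6 J1=2 J2=1
P@1,2 dof=1 J1 → L=6 J1=3 J2=1
R@5,2 dof=1 J1 → L=6 J1=4 J2=1
add link → L=7 J1=4 J2=1
add link → L=8 J1=4 J2=1
PS@6,2 dof=2 J2 → L=8 J1=4 J2=2
R@3,7 dof=1 J1 → L=8 J1=5 J2=2
add link → L=9 J1=5 J2=2
P@0,8 dof=1 J1 → L=9 J1=6 J2=2
PS@1,8 dof=2 J2 → L=9 J1=6 J2=3
add link → L=10 J1=6 J2=3
P@4,8 dof=1 J1 → L=10 J1=7 J2=3
R@3,9 dof=1 J1 → L=10 J1=8 J2=3
M=3(L−1)−2J1−J2=3·9−2·8−3=8

M = 8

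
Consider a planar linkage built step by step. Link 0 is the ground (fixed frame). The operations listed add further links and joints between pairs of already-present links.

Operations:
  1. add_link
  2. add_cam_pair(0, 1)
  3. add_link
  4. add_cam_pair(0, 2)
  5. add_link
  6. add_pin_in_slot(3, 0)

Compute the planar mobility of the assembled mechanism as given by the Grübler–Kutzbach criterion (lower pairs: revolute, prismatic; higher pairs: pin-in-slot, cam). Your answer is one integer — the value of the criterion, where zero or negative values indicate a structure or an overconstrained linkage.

[1;0;0] (link 0 is ground)
L+ [2;0;0]
C(0,1)∈J2 [2;0;1]
L+ [3;0;1]
C(0,2)∈J2 [3;0;2]
L+ [4;0;2]
PS(3,0)∈J2 [4;0;3]
mobility = 9 − 0 − 3 = 6

M = 6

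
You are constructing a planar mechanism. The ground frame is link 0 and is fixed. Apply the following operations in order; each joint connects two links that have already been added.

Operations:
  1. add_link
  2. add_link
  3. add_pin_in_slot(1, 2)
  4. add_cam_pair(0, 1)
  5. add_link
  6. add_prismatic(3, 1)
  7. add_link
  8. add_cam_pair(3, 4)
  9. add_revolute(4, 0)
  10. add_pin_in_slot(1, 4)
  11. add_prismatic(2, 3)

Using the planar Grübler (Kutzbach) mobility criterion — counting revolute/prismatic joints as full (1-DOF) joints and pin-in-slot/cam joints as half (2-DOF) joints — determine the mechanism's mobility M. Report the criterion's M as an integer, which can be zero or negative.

ground; <1,0,0>
#1 <2,0,0>
#2 <3,0,0>
PS:1↔2 J2 <3,0,1>
C:0↔1 J2 <3,0,2>
#3 <4,0,2>
P:3↔1 J1 <4,1,2>
#4 <5,1,2>
C:3↔4 J2 <5,1,3>
R:4↔0 J1 <5,2,3>
PS:1↔4 J2 <5,2,4>
P:2↔3 J1 <5,3,4>
3×4 − 2×3 − 1×4 = 2

M = 2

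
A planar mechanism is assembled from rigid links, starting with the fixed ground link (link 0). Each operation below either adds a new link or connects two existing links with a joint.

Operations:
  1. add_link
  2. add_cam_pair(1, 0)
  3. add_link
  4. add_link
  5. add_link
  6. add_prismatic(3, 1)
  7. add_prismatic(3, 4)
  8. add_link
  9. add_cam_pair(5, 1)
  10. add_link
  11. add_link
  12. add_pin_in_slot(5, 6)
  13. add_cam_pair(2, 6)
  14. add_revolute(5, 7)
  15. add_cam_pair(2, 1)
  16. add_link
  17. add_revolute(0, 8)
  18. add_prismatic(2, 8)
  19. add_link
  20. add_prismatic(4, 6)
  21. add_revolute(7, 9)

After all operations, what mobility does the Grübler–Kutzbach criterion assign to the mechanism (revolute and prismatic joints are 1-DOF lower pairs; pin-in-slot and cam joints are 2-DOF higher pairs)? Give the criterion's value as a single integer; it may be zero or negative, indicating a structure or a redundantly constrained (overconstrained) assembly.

[1;0;0] (link 0 is ground)
L+ [2;0;0]
C(1,0)∈J2 [2;0;1]
L+ [3;0;1]
L+ [4;0;1]
L+ [5;0;1]
P(3,1)∈J1 [5;1;1]
P(3,4)∈J1 [5;2;1]
L+ [6;2;1]
C(5,1)∈J2 [6;2;2]
L+ [7;2;2]
L+ [8;2;2]
PS(5,6)∈J2 [8;2;3]
C(2,6)∈J2 [8;2;4]
R(5,7)∈J1 [8;3;4]
C(2,1)∈J2 [8;3;5]
L+ [9;3;5]
R(0,8)∈J1 [9;4;5]
P(2,8)∈J1 [9;5;5]
L+ [10;5;5]
P(4,6)∈J1 [10;6;5]
R(7,9)∈J1 [10;7;5]
mobility = 27 − 14 − 5 = 8

M = 8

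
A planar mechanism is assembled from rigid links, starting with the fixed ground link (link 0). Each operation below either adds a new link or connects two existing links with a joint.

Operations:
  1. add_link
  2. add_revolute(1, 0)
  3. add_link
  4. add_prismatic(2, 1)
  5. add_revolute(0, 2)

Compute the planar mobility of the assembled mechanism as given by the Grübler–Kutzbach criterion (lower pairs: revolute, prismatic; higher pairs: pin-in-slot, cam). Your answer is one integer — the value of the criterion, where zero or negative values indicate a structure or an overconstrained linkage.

[1;0;0] (link 0 is ground)
L+ [2;0;0]
R(1,0)∈J1 [2;1;0]
L+ [3;1;0]
P(2,1)∈J1 [3;2;0]
R(0,2)∈J1 [3;3;0]
mobility = 6 − 6 − 0 = 0

M = 0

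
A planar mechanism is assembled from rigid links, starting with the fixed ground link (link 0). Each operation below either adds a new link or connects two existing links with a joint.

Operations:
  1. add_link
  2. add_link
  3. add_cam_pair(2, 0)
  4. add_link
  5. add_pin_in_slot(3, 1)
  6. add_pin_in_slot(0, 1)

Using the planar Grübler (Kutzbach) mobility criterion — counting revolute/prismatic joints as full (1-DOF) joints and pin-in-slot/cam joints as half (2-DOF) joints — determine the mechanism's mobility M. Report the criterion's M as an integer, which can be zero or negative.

M = 6

ground; <1,0,0>
#1 <2,0,0>
#2 <3,0,0>
C:2↔0 J2 <3,0,1>
#3 <4,0,1>
PS:3↔1 J2 <4,0,2>
PS:0↔1 J2 <4,0,3>
3×3 − 2×0 − 1×3 = 6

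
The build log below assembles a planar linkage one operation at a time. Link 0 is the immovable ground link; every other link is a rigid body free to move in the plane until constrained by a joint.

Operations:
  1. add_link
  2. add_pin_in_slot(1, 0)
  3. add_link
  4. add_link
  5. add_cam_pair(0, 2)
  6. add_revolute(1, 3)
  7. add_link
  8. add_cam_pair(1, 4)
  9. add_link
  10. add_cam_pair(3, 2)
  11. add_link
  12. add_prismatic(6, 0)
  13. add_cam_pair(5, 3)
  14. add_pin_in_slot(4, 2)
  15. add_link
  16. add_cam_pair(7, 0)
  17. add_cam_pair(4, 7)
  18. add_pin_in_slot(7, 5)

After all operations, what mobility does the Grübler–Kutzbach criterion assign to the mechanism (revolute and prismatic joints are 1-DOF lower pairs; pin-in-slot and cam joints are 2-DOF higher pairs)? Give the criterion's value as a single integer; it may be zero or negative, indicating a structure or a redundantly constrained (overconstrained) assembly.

link 0 = ground. State L|J1|J2 = 1|0|0
+link1  2|0|0
PS(1,0) f=2→J2  2|0|1
+link2  3|0|1
+link3  4|0|1
C(0,2) f=2→J2  4|0|2
R(1,3) f=1→J1  4|1|2
+link4  5|1|2
C(1,4) f=2→J2  5|1|3
+link5  6|1|3
C(3,2) f=2→J2  6|1|4
+link6  7|1|4
P(6,0) f=1→J1  7|2|4
C(5,3) f=2→J2  7|2|5
PS(4,2) f=2→J2  7|2|6
+link7  8|2|6
C(7,0) f=2→J2  8|2|7
C(4,7) f=2→J2  8|2|8
PS(7,5) f=2→J2  8|2|9
M = 3(8−1)−2·2−9 = 21−4−9 = 8

M = 8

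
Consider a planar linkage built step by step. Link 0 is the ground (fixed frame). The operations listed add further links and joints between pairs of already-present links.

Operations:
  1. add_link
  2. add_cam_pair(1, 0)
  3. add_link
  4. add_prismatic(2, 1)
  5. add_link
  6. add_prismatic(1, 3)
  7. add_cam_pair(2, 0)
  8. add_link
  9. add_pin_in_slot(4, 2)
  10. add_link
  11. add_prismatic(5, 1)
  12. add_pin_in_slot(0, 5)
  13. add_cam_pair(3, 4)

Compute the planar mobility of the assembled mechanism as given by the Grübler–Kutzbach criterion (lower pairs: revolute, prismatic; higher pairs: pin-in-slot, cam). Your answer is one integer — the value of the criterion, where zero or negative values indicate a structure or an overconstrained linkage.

ground; <1,0,0>
#1 <2,0,0>
C:1↔0 J2 <2,0,1>
#2 <3,0,1>
P:2↔1 J1 <3,1,1>
#3 <4,1,1>
P:1↔3 J1 <4,2,1>
C:2↔0 J2 <4,2,2>
#4 <5,2,2>
PS:4↔2 J2 <5,2,3>
#5 <6,2,3>
P:5↔1 J1 <6,3,3>
PS:0↔5 J2 <6,3,4>
C:3↔4 J2 <6,3,5>
3×5 − 2×3 − 1×5 = 4

M = 4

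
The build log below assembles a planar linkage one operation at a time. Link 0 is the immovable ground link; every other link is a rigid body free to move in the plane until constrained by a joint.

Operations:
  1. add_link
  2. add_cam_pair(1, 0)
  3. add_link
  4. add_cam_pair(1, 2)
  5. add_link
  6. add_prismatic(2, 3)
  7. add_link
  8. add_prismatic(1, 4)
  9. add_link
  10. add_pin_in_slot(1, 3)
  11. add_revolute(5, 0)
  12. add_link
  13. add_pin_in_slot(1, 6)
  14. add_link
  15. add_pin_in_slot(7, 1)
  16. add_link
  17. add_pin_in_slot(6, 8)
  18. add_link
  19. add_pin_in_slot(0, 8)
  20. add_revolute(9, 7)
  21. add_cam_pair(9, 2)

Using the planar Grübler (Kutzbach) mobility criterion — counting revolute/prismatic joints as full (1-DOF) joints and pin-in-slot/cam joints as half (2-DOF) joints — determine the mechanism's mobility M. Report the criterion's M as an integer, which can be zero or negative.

[1;0;0] (link 0 is ground)
L+ [2;0;0]
C(1,0)∈J2 [2;0;1]
L+ [3;0;1]
C(1,2)∈J2 [3;0;2]
L+ [4;0;2]
P(2,3)∈J1 [4;1;2]
L+ [5;1;2]
P(1,4)∈J1 [5;2;2]
L+ [6;2;2]
PS(1,3)∈J2 [6;2;3]
R(5,0)∈J1 [6;3;3]
L+ [7;3;3]
PS(1,6)∈J2 [7;3;4]
L+ [8;3;4]
PS(7,1)∈J2 [8;3;5]
L+ [9;3;5]
PS(6,8)∈J2 [9;3;6]
L+ [10;3;6]
PS(0,8)∈J2 [10;3;7]
R(9,7)∈J1 [10;4;7]
C(9,2)∈J2 [10;4;8]
mobility = 27 − 8 − 8 = 11

M = 11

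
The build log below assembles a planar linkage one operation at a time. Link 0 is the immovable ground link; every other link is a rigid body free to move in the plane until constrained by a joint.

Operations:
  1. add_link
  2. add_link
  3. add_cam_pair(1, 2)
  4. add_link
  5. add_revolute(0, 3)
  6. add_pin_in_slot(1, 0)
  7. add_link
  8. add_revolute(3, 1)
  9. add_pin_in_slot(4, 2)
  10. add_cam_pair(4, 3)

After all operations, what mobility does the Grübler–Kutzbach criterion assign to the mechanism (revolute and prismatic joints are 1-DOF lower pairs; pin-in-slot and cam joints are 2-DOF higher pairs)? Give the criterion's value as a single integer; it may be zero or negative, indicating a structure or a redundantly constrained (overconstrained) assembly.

M = 4

L=1 J1=0 J2=0
add link → L=2 J1=0 J2=0
add link → L=3 J1=0 J2=0
C@1,2 dof=2 J2 → L=3 J1=0 J2=1
add link → L=4 J1=0 J2=1
R@0,3 dof=1 J1 → L=4 J1=1 J2=1
PS@1,0 dof=2 J2 → L=4 J1=1 J2=2
add link → L=5 J1=1 J2=2
R@3,1 dof=1 J1 → L=5 J1=2 J2=2
PS@4,2 dof=2 J2 → L=5 J1=2 J2=3
C@4,3 dof=2 J2 → L=5 J1=2 J2=4
M=3(L−1)−2J1−J2=3·4−2·2−4=4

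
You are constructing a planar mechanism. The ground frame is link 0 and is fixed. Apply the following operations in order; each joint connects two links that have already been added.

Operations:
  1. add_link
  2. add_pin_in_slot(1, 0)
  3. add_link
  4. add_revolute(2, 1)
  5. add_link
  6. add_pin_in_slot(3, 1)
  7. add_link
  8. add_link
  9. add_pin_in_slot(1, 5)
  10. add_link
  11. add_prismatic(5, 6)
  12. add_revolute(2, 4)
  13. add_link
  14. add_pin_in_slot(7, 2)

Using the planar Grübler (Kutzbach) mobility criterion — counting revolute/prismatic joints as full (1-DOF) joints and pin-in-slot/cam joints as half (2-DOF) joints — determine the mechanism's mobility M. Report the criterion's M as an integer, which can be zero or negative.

M = 11

link 0 = ground. State L|J1|J2 = 1|0|0
+link1  2|0|0
PS(1,0) f=2→J2  2|0|1
+link2  3|0|1
R(2,1) f=1→J1  3|1|1
+link3  4|1|1
PS(3,1) f=2→J2  4|1|2
+link4  5|1|2
+link5  6|1|2
PS(1,5) f=2→J2  6|1|3
+link6  7|1|3
P(5,6) f=1→J1  7|2|3
R(2,4) f=1→J1  7|3|3
+link7  8|3|3
PS(7,2) f=2→J2  8|3|4
M = 3(8−1)−2·3−4 = 21−6−4 = 11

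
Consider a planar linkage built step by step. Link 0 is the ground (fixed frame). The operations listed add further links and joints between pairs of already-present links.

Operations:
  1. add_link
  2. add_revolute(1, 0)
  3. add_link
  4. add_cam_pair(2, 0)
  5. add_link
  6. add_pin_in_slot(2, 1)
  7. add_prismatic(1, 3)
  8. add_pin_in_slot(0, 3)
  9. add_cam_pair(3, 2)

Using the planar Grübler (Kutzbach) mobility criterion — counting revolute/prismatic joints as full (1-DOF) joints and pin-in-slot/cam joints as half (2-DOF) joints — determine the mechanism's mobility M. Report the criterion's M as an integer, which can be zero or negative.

L=1 J1=0 J2=0
add link → L=2 J1=0 J2=0
R@1,0 dof=1 J1 → L=2 J1=1 J2=0
add link → L=3 J1=1 J2=0
C@2,0 dof=2 J2 → L=3 J1=1 J2=1
add link → L=4 J1=1 J2=1
PS@2,1 dof=2 J2 → L=4 J1=1 J2=2
P@1,3 dof=1 J1 → L=4 J1=2 J2=2
PS@0,3 dof=2 J2 → L=4 J1=2 J2=3
C@3,2 dof=2 J2 → L=4 J1=2 J2=4
M=3(L−1)−2J1−J2=3·3−2·2−4=1

M = 1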